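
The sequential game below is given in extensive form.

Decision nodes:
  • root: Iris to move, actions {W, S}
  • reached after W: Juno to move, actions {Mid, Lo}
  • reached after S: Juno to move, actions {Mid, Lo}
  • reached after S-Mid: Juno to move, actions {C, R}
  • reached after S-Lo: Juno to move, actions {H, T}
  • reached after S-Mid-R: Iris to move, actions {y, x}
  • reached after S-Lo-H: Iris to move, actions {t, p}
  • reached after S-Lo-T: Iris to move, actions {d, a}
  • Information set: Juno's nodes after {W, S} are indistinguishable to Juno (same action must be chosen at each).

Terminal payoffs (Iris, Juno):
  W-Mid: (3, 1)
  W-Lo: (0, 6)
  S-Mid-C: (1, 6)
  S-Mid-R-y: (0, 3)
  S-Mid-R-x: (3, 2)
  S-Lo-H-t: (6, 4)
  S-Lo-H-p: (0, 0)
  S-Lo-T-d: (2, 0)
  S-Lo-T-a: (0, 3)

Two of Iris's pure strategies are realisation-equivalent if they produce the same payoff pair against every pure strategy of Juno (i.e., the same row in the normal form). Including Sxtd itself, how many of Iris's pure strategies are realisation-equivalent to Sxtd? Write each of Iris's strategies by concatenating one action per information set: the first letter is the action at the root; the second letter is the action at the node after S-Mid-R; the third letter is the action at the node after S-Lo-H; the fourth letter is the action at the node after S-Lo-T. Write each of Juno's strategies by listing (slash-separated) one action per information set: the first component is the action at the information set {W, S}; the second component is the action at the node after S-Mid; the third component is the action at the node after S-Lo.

1

Row for Sxtd (columns Mid/C/H, Mid/C/T, Mid/R/H, Mid/R/T, Lo/C/H, Lo/C/T, Lo/R/H, Lo/R/T): (1,6) (1,6) (3,2) (3,2) (6,4) (2,0) (6,4) (2,0).
Every one of Iris's information sets is on the play path for some reply by Juno when Iris follows Sxtd.
Changing the action at any of them therefore changes at least one column, so only Sxtd itself gives this row.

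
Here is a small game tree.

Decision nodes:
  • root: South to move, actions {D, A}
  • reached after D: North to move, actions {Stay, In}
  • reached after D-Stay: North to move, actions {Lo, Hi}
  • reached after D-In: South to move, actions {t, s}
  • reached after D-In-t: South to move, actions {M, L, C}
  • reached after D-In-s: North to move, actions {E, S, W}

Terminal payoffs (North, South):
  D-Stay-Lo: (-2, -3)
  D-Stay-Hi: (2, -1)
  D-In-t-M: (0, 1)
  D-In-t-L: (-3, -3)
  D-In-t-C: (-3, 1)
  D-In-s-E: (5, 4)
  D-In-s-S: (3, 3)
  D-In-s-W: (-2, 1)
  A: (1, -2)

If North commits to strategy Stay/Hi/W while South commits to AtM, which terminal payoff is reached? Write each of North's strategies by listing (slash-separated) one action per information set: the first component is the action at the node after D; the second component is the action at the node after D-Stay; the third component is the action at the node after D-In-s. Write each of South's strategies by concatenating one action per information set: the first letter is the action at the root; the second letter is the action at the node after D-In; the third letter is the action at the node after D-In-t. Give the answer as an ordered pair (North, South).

Trace the play path from the root:
  South plays A
→ terminal payoff (1, -2).
(North's choice at the node after D is never reached on this path, so it doesn't affect the outcome.)

(1, -2)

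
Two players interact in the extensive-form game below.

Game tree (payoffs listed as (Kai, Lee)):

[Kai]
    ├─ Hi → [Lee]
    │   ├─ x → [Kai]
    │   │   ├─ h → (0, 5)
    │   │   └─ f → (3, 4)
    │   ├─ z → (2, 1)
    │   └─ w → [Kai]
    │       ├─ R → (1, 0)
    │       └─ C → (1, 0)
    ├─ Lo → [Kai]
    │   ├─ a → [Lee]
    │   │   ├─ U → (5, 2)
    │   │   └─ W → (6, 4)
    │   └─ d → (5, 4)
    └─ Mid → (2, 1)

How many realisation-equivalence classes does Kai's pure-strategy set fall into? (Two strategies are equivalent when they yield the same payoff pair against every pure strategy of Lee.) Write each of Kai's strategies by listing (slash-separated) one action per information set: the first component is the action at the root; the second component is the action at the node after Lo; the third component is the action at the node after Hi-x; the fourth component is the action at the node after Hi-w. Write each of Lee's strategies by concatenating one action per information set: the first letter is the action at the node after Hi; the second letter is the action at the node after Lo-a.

Kai has 24 pure strategies: Hi/a/h/R, Hi/a/h/C, Hi/a/f/R, Hi/a/f/C, Hi/d/h/R, Hi/d/h/C, Hi/d/f/R, Hi/d/f/C, Lo/a/h/R, Lo/a/h/C, Lo/a/f/R, Lo/a/f/C, Lo/d/h/R, Lo/d/h/C, Lo/d/f/R, Lo/d/f/C, Mid/a/h/R, Mid/a/h/C, Mid/a/f/R, Mid/a/f/C, Mid/d/h/R, Mid/d/h/C, Mid/d/f/R, Mid/d/f/C. Columns: xU, xW, zU, zW, wU, wW.
{Hi/a/h/R, Hi/a/h/C, Hi/d/h/R, Hi/d/h/C} → row (0,5) (0,5) (2,1) (2,1) (1,0) (1,0)
{Hi/a/f/R, Hi/a/f/C, Hi/d/f/R, Hi/d/f/C} → row (3,4) (3,4) (2,1) (2,1) (1,0) (1,0)
{Lo/a/h/R, Lo/a/h/C, Lo/a/f/R, Lo/a/f/C} → row (5,2) (6,4) (5,2) (6,4) (5,2) (6,4)
{Lo/d/h/R, Lo/d/h/C, Lo/d/f/R, Lo/d/f/C} → row (5,4) (5,4) (5,4) (5,4) (5,4) (5,4)
{Mid/a/h/R, Mid/a/h/C, Mid/a/f/R, Mid/a/f/C, Mid/d/h/R, Mid/d/h/C, Mid/d/f/R, Mid/d/f/C} → row (2,1) (2,1) (2,1) (2,1) (2,1) (2,1)
That's 5 distinct rows out of 24 strategies.

5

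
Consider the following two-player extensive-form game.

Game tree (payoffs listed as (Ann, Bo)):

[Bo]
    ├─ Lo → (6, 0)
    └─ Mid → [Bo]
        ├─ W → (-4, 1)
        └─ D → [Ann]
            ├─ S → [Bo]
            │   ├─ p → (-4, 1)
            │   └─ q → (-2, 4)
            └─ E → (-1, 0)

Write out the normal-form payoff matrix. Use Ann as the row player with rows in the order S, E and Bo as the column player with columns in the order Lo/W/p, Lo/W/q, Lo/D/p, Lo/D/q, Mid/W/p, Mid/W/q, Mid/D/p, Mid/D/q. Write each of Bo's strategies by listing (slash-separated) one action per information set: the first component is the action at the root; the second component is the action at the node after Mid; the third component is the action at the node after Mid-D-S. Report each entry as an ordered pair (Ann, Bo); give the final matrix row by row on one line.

       Lo/W/p   Lo/W/q   Lo/D/p   Lo/D/q  Mid/W/p  Mid/W/q  Mid/D/p  Mid/D/q
   S    (6,0)    (6,0)    (6,0)    (6,0)   (-4,1)   (-4,1)   (-4,1)   (-2,4)
   E    (6,0)    (6,0)    (6,0)    (6,0)   (-4,1)   (-4,1)   (-1,0)   (-1,0)

S: (6,0) (6,0) (6,0) (6,0) (-4,1) (-4,1) (-4,1) (-2,4) | E: (6,0) (6,0) (6,0) (6,0) (-4,1) (-4,1) (-1,0) (-1,0)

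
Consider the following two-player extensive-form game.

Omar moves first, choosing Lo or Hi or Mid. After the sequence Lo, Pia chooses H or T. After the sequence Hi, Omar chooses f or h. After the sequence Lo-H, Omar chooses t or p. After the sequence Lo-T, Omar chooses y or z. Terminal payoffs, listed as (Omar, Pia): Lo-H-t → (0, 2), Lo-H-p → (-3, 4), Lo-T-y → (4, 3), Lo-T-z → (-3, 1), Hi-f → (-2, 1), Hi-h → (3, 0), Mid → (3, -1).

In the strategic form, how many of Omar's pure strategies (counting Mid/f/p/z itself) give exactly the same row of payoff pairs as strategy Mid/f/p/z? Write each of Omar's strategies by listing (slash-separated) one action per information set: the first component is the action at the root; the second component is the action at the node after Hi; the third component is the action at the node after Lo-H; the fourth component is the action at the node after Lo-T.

8

Row for Mid/f/p/z (columns H, T): (3,-1) (3,-1).
Under Mid/f/p/z, Omar's choice at the node after Hi and at the node after Lo-H and at the node after Lo-T can never be reached regardless of what Pia does, so varying those choices leaves every outcome unchanged.
Holding the reachable choices fixed and varying the unreachable ones freely already gives 2 × 2 × 2 = 8 equivalent strategies.
No other strategy reproduces this row, so those 8 are the full class: Mid/f/t/y, Mid/f/t/z, Mid/f/p/y, Mid/f/p/z, Mid/h/t/y, Mid/h/t/z, Mid/h/p/y, Mid/h/p/z.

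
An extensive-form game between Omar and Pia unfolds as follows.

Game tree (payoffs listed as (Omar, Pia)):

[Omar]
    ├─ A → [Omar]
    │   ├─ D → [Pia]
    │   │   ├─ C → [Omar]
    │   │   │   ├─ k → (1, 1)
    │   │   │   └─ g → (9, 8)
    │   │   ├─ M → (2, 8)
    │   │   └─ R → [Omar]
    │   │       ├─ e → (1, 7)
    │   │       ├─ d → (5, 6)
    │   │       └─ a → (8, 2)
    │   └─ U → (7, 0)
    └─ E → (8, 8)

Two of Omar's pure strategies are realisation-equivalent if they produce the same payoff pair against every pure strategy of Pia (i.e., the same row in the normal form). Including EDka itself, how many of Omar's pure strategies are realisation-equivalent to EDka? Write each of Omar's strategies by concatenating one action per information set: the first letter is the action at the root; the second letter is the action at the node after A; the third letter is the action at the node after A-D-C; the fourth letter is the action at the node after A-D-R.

12

Row for EDka (columns C, M, R): (8,8) (8,8) (8,8).
Under EDka, Omar's choice at the node after A and at the node after A-D-C and at the node after A-D-R can never be reached regardless of what Pia does, so varying those choices leaves every outcome unchanged.
Holding the reachable choices fixed and varying the unreachable ones freely already gives 2 × 2 × 3 = 12 equivalent strategies.
No other strategy reproduces this row, so those 12 are the full class: EDke, EDkd, EDka, EDge, EDgd, EDga, EUke, EUkd, EUka, EUge, EUgd, EUga.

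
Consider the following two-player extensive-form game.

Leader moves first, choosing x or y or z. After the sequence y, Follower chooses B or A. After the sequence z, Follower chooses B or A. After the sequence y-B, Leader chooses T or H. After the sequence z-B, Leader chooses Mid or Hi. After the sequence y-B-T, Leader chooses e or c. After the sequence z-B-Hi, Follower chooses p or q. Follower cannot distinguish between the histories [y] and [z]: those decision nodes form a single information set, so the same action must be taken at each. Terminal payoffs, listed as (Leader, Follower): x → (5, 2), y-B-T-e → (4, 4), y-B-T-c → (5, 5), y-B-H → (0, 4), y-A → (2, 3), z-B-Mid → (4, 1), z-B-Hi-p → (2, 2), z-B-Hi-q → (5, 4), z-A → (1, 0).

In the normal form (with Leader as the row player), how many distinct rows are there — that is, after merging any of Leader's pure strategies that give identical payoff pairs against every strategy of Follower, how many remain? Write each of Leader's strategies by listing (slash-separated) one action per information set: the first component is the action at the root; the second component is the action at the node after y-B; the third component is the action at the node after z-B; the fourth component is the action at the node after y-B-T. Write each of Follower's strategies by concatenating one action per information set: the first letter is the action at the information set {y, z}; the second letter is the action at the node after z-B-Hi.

Leader has 24 pure strategies: x/T/Mid/e, x/T/Mid/c, x/T/Hi/e, x/T/Hi/c, x/H/Mid/e, x/H/Mid/c, x/H/Hi/e, x/H/Hi/c, y/T/Mid/e, y/T/Mid/c, y/T/Hi/e, y/T/Hi/c, y/H/Mid/e, y/H/Mid/c, y/H/Hi/e, y/H/Hi/c, z/T/Mid/e, z/T/Mid/c, z/T/Hi/e, z/T/Hi/c, z/H/Mid/e, z/H/Mid/c, z/H/Hi/e, z/H/Hi/c. Columns: Bp, Bq, Ap, Aq.
{x/T/Mid/e, x/T/Mid/c, x/T/Hi/e, x/T/Hi/c, x/H/Mid/e, x/H/Mid/c, x/H/Hi/e, x/H/Hi/c} → row (5,2) (5,2) (5,2) (5,2)
{y/T/Mid/e, y/T/Hi/e} → row (4,4) (4,4) (2,3) (2,3)
{y/T/Mid/c, y/T/Hi/c} → row (5,5) (5,5) (2,3) (2,3)
{y/H/Mid/e, y/H/Mid/c, y/H/Hi/e, y/H/Hi/c} → row (0,4) (0,4) (2,3) (2,3)
{z/T/Mid/e, z/T/Mid/c, z/H/Mid/e, z/H/Mid/c} → row (4,1) (4,1) (1,0) (1,0)
{z/T/Hi/e, z/T/Hi/c, z/H/Hi/e, z/H/Hi/c} → row (2,2) (5,4) (1,0) (1,0)
That's 6 distinct rows out of 24 strategies.

6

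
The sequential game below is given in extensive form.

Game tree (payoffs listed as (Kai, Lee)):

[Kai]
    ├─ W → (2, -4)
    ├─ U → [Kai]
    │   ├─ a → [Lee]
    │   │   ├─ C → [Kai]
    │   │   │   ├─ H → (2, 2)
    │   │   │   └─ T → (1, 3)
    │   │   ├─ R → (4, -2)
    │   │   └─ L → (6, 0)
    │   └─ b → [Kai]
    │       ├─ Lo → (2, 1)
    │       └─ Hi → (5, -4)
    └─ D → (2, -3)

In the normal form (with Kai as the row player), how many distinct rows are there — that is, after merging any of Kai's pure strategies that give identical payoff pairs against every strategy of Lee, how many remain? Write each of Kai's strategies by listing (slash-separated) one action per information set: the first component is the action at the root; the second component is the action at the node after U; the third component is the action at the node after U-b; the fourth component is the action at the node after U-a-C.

6

Kai has 24 pure strategies: W/a/Lo/H, W/a/Lo/T, W/a/Hi/H, W/a/Hi/T, W/b/Lo/H, W/b/Lo/T, W/b/Hi/H, W/b/Hi/T, U/a/Lo/H, U/a/Lo/T, U/a/Hi/H, U/a/Hi/T, U/b/Lo/H, U/b/Lo/T, U/b/Hi/H, U/b/Hi/T, D/a/Lo/H, D/a/Lo/T, D/a/Hi/H, D/a/Hi/T, D/b/Lo/H, D/b/Lo/T, D/b/Hi/H, D/b/Hi/T. Columns: C, R, L.
{W/a/Lo/H, W/a/Lo/T, W/a/Hi/H, W/a/Hi/T, W/b/Lo/H, W/b/Lo/T, W/b/Hi/H, W/b/Hi/T} → row (2,-4) (2,-4) (2,-4)
{U/a/Lo/H, U/a/Hi/H} → row (2,2) (4,-2) (6,0)
{U/a/Lo/T, U/a/Hi/T} → row (1,3) (4,-2) (6,0)
{U/b/Lo/H, U/b/Lo/T} → row (2,1) (2,1) (2,1)
{U/b/Hi/H, U/b/Hi/T} → row (5,-4) (5,-4) (5,-4)
{D/a/Lo/H, D/a/Lo/T, D/a/Hi/H, D/a/Hi/T, D/b/Lo/H, D/b/Lo/T, D/b/Hi/H, D/b/Hi/T} → row (2,-3) (2,-3) (2,-3)
That's 6 distinct rows out of 24 strategies.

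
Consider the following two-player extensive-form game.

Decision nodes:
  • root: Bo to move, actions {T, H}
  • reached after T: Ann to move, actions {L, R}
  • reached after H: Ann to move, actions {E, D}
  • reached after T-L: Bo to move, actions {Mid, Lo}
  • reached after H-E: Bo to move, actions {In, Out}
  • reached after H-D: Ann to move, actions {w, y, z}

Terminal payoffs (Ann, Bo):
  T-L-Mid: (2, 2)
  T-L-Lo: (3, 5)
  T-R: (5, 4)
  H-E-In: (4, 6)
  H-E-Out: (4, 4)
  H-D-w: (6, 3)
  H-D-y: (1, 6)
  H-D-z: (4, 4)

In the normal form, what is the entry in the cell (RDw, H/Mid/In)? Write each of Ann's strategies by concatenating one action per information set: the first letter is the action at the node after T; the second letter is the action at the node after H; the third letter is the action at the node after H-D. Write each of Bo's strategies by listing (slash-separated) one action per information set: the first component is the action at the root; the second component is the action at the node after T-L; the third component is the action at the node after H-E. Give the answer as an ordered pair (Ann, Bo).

Trace the play path from the root:
  Bo plays H
  Ann plays D at [H]
  Ann plays w at [H-D]
→ terminal payoff (6, 3).
(Ann's choice at the node after T is never reached on this path, so it doesn't affect the outcome.)

(6, 3)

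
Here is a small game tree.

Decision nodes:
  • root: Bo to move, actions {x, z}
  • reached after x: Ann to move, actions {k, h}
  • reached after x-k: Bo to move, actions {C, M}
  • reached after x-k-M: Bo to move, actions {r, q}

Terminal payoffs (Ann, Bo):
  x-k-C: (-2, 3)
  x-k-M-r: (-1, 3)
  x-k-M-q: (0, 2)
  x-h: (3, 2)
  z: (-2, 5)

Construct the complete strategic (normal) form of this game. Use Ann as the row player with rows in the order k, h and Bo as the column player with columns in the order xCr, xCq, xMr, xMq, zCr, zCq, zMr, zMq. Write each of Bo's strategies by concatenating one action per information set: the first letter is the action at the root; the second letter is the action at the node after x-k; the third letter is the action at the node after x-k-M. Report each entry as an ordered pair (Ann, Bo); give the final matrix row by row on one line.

          xCr      xCq      xMr      xMq      zCr      zCq      zMr      zMq
   k   (-2,3)   (-2,3)   (-1,3)    (0,2)   (-2,5)   (-2,5)   (-2,5)   (-2,5)
   h    (3,2)    (3,2)    (3,2)    (3,2)   (-2,5)   (-2,5)   (-2,5)   (-2,5)

k: (-2,3) (-2,3) (-1,3) (0,2) (-2,5) (-2,5) (-2,5) (-2,5) | h: (3,2) (3,2) (3,2) (3,2) (-2,5) (-2,5) (-2,5) (-2,5)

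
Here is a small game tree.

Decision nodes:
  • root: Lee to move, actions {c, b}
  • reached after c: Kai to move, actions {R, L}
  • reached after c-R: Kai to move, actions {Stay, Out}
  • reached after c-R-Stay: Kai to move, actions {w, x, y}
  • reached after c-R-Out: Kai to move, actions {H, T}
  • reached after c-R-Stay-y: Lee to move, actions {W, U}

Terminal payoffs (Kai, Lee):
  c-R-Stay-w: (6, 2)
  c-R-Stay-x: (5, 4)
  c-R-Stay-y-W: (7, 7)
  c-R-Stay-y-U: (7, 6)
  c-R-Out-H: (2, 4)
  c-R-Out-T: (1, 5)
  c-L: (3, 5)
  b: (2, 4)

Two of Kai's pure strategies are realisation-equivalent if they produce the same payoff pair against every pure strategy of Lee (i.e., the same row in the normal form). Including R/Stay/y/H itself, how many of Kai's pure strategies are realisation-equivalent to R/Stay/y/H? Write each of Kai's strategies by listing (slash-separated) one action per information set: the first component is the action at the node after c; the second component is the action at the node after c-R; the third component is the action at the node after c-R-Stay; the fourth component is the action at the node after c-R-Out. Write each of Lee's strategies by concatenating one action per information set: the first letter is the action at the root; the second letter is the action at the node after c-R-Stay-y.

Row for R/Stay/y/H (columns cW, cU, bW, bU): (7,7) (7,6) (2,4) (2,4).
Under R/Stay/y/H, Kai's choice at the node after c-R-Out can never be reached regardless of what Lee does, so varying those choices leaves every outcome unchanged.
Holding the reachable choices fixed and varying the unreachable one freely already gives 2 equivalent strategies.
No other strategy reproduces this row, so those 2 are the full class: R/Stay/y/H, R/Stay/y/T.

2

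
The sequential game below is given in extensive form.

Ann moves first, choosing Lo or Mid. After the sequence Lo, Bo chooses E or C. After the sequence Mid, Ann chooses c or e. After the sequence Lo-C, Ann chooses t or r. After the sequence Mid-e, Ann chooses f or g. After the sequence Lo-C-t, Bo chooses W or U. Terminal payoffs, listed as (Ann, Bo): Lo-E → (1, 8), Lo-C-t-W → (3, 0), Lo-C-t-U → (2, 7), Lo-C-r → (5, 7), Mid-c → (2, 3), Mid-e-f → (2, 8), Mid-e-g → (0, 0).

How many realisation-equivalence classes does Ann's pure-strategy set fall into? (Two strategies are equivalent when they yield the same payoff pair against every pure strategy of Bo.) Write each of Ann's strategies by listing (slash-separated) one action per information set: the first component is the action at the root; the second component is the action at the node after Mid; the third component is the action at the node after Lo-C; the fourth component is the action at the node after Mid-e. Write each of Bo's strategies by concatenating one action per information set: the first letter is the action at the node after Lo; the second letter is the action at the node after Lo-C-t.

Ann has 16 pure strategies: Lo/c/t/f, Lo/c/t/g, Lo/c/r/f, Lo/c/r/g, Lo/e/t/f, Lo/e/t/g, Lo/e/r/f, Lo/e/r/g, Mid/c/t/f, Mid/c/t/g, Mid/c/r/f, Mid/c/r/g, Mid/e/t/f, Mid/e/t/g, Mid/e/r/f, Mid/e/r/g. Columns: EW, EU, CW, CU.
{Lo/c/t/f, Lo/c/t/g, Lo/e/t/f, Lo/e/t/g} → row (1,8) (1,8) (3,0) (2,7)
{Lo/c/r/f, Lo/c/r/g, Lo/e/r/f, Lo/e/r/g} → row (1,8) (1,8) (5,7) (5,7)
{Mid/c/t/f, Mid/c/t/g, Mid/c/r/f, Mid/c/r/g} → row (2,3) (2,3) (2,3) (2,3)
{Mid/e/t/f, Mid/e/r/f} → row (2,8) (2,8) (2,8) (2,8)
{Mid/e/t/g, Mid/e/r/g} → row (0,0) (0,0) (0,0) (0,0)
That's 5 distinct rows out of 16 strategies.

5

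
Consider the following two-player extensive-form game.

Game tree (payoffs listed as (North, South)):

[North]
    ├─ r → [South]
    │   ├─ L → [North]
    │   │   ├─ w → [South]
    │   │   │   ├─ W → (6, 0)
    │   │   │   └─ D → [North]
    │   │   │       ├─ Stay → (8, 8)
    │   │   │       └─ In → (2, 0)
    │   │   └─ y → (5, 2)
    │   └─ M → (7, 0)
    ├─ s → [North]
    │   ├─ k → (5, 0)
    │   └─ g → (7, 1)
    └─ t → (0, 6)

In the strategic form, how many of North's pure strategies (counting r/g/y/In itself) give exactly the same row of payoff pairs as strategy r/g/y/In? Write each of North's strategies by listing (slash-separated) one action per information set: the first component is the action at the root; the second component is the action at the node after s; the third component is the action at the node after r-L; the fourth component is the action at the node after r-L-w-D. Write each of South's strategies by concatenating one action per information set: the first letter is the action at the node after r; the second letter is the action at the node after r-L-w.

Row for r/g/y/In (columns LW, LD, MW, MD): (5,2) (5,2) (7,0) (7,0).
Under r/g/y/In, North's choice at the node after s and at the node after r-L-w-D can never be reached regardless of what South does, so varying those choices leaves every outcome unchanged.
Holding the reachable choices fixed and varying the unreachable ones freely already gives 2 × 2 = 4 equivalent strategies.
No other strategy reproduces this row, so those 4 are the full class: r/k/y/Stay, r/k/y/In, r/g/y/Stay, r/g/y/In.

4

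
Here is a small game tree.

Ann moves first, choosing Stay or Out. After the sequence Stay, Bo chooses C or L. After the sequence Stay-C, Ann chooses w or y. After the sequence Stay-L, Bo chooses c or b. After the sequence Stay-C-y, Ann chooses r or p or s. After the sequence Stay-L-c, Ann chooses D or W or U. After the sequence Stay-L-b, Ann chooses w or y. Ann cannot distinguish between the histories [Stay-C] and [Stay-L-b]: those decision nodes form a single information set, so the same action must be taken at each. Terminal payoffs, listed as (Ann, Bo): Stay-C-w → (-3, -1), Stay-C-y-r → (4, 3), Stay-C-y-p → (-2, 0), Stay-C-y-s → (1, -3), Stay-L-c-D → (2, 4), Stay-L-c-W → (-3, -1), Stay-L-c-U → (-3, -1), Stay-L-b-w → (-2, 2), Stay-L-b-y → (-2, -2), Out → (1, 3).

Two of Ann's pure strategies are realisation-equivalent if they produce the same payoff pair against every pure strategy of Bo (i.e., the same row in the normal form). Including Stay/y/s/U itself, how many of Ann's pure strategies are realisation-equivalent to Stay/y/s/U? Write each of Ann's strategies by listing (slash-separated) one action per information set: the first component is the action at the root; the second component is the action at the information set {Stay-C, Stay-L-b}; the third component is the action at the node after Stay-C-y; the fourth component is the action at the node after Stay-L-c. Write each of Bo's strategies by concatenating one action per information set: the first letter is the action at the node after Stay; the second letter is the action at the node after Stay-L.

2

Row for Stay/y/s/U (columns Cc, Cb, Lc, Lb): (1,-3) (1,-3) (-3,-1) (-2,-2).
Every one of Ann's information sets is on the play path for some reply by Bo when Ann follows Stay/y/s/U.
Even so, Stay/y/s/W happens to produce the same payoff in every column — so 2 strategies share this row.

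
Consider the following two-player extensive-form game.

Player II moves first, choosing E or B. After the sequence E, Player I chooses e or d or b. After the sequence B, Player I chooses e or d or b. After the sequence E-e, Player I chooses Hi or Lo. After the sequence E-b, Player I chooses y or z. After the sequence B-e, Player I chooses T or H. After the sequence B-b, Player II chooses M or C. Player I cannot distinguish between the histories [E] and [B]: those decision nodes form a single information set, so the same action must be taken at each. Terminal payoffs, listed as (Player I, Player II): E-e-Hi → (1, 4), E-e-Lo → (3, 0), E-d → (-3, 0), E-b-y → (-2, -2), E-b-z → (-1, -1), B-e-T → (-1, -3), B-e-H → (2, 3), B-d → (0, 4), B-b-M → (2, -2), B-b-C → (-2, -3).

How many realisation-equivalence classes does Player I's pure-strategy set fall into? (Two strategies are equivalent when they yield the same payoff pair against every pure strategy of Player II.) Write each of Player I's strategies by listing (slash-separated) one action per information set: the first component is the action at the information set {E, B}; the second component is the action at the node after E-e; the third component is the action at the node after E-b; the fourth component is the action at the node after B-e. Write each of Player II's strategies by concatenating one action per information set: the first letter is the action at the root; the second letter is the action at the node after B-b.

7

Player I has 24 pure strategies: e/Hi/y/T, e/Hi/y/H, e/Hi/z/T, e/Hi/z/H, e/Lo/y/T, e/Lo/y/H, e/Lo/z/T, e/Lo/z/H, d/Hi/y/T, d/Hi/y/H, d/Hi/z/T, d/Hi/z/H, d/Lo/y/T, d/Lo/y/H, d/Lo/z/T, d/Lo/z/H, b/Hi/y/T, b/Hi/y/H, b/Hi/z/T, b/Hi/z/H, b/Lo/y/T, b/Lo/y/H, b/Lo/z/T, b/Lo/z/H. Columns: EM, EC, BM, BC.
{e/Hi/y/T, e/Hi/z/T} → row (1,4) (1,4) (-1,-3) (-1,-3)
{e/Hi/y/H, e/Hi/z/H} → row (1,4) (1,4) (2,3) (2,3)
{e/Lo/y/T, e/Lo/z/T} → row (3,0) (3,0) (-1,-3) (-1,-3)
{e/Lo/y/H, e/Lo/z/H} → row (3,0) (3,0) (2,3) (2,3)
{d/Hi/y/T, d/Hi/y/H, d/Hi/z/T, d/Hi/z/H, d/Lo/y/T, d/Lo/y/H, d/Lo/z/T, d/Lo/z/H} → row (-3,0) (-3,0) (0,4) (0,4)
{b/Hi/y/T, b/Hi/y/H, b/Lo/y/T, b/Lo/y/H} → row (-2,-2) (-2,-2) (2,-2) (-2,-3)
{b/Hi/z/T, b/Hi/z/H, b/Lo/z/T, b/Lo/z/H} → row (-1,-1) (-1,-1) (2,-2) (-2,-3)
That's 7 distinct rows out of 24 strategies.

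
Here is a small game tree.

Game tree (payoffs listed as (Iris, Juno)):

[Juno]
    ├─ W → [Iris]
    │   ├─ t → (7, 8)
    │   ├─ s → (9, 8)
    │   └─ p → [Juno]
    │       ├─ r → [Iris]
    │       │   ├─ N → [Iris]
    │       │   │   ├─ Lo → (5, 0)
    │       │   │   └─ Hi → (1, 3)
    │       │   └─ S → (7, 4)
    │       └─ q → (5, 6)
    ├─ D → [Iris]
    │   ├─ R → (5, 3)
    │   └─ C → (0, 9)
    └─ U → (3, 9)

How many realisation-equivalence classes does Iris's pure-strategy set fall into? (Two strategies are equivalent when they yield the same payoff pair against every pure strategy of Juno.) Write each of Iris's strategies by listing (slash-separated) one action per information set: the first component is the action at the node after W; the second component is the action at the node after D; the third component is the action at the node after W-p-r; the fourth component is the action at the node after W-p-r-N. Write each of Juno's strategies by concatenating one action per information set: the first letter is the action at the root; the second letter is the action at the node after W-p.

Iris has 24 pure strategies: t/R/N/Lo, t/R/N/Hi, t/R/S/Lo, t/R/S/Hi, t/C/N/Lo, t/C/N/Hi, t/C/S/Lo, t/C/S/Hi, s/R/N/Lo, s/R/N/Hi, s/R/S/Lo, s/R/S/Hi, s/C/N/Lo, s/C/N/Hi, s/C/S/Lo, s/C/S/Hi, p/R/N/Lo, p/R/N/Hi, p/R/S/Lo, p/R/S/Hi, p/C/N/Lo, p/C/N/Hi, p/C/S/Lo, p/C/S/Hi. Columns: Wr, Wq, Dr, Dq, Ur, Uq.
{t/R/N/Lo, t/R/N/Hi, t/R/S/Lo, t/R/S/Hi} → row (7,8) (7,8) (5,3) (5,3) (3,9) (3,9)
{t/C/N/Lo, t/C/N/Hi, t/C/S/Lo, t/C/S/Hi} → row (7,8) (7,8) (0,9) (0,9) (3,9) (3,9)
{s/R/N/Lo, s/R/N/Hi, s/R/S/Lo, s/R/S/Hi} → row (9,8) (9,8) (5,3) (5,3) (3,9) (3,9)
{s/C/N/Lo, s/C/N/Hi, s/C/S/Lo, s/C/S/Hi} → row (9,8) (9,8) (0,9) (0,9) (3,9) (3,9)
{p/R/N/Lo} → row (5,0) (5,6) (5,3) (5,3) (3,9) (3,9)
{p/R/N/Hi} → row (1,3) (5,6) (5,3) (5,3) (3,9) (3,9)
{p/R/S/Lo, p/R/S/Hi} → row (7,4) (5,6) (5,3) (5,3) (3,9) (3,9)
{p/C/N/Lo} → row (5,0) (5,6) (0,9) (0,9) (3,9) (3,9)
{p/C/N/Hi} → row (1,3) (5,6) (0,9) (0,9) (3,9) (3,9)
{p/C/S/Lo, p/C/S/Hi} → row (7,4) (5,6) (0,9) (0,9) (3,9) (3,9)
That's 10 distinct rows out of 24 strategies.

10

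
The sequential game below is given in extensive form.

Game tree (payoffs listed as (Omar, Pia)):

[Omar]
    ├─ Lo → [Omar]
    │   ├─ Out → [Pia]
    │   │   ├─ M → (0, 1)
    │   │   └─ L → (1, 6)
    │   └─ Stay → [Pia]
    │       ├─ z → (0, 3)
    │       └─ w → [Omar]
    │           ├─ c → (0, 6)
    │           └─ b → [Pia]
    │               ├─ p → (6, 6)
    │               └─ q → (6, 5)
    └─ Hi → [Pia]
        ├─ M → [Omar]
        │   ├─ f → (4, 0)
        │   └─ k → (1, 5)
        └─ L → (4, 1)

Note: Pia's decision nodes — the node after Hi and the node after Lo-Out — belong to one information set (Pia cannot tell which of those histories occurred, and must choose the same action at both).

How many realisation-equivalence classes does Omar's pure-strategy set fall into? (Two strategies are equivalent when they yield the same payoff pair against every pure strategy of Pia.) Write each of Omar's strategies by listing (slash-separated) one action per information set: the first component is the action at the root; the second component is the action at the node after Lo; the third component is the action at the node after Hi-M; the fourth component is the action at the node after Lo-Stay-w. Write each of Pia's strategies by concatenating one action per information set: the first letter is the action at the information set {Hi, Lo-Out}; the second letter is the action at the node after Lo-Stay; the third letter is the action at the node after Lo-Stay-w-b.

5

Omar has 16 pure strategies: Lo/Out/f/c, Lo/Out/f/b, Lo/Out/k/c, Lo/Out/k/b, Lo/Stay/f/c, Lo/Stay/f/b, Lo/Stay/k/c, Lo/Stay/k/b, Hi/Out/f/c, Hi/Out/f/b, Hi/Out/k/c, Hi/Out/k/b, Hi/Stay/f/c, Hi/Stay/f/b, Hi/Stay/k/c, Hi/Stay/k/b. Columns: Mzp, Mzq, Mwp, Mwq, Lzp, Lzq, Lwp, Lwq.
{Lo/Out/f/c, Lo/Out/f/b, Lo/Out/k/c, Lo/Out/k/b} → row (0,1) (0,1) (0,1) (0,1) (1,6) (1,6) (1,6) (1,6)
{Lo/Stay/f/c, Lo/Stay/k/c} → row (0,3) (0,3) (0,6) (0,6) (0,3) (0,3) (0,6) (0,6)
{Lo/Stay/f/b, Lo/Stay/k/b} → row (0,3) (0,3) (6,6) (6,5) (0,3) (0,3) (6,6) (6,5)
{Hi/Out/f/c, Hi/Out/f/b, Hi/Stay/f/c, Hi/Stay/f/b} → row (4,0) (4,0) (4,0) (4,0) (4,1) (4,1) (4,1) (4,1)
{Hi/Out/k/c, Hi/Out/k/b, Hi/Stay/k/c, Hi/Stay/k/b} → row (1,5) (1,5) (1,5) (1,5) (4,1) (4,1) (4,1) (4,1)
That's 5 distinct rows out of 16 strategies.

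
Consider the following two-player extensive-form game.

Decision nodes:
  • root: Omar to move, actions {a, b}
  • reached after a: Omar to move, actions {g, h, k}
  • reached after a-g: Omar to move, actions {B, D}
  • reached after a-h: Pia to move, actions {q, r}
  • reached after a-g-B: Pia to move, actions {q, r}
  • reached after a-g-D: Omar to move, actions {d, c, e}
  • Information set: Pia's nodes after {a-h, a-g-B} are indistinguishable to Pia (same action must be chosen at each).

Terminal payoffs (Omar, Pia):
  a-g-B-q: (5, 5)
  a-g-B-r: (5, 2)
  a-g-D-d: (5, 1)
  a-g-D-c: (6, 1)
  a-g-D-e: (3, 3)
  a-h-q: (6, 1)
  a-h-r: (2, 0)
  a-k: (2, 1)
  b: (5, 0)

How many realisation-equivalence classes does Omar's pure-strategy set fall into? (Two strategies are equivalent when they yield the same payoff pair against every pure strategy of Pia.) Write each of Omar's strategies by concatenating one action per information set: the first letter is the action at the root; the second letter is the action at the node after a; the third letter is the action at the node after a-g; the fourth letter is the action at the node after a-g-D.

7

Omar has 36 pure strategies: agBd, agBc, agBe, agDd, agDc, agDe, ahBd, ahBc, ahBe, ahDd, ahDc, ahDe, akBd, akBc, akBe, akDd, akDc, akDe, bgBd, bgBc, bgBe, bgDd, bgDc, bgDe, bhBd, bhBc, bhBe, bhDd, bhDc, bhDe, bkBd, bkBc, bkBe, bkDd, bkDc, bkDe. Columns: q, r.
{agBd, agBc, agBe} → row (5,5) (5,2)
{agDd} → row (5,1) (5,1)
{agDc} → row (6,1) (6,1)
{agDe} → row (3,3) (3,3)
{ahBd, ahBc, ahBe, ahDd, ahDc, ahDe} → row (6,1) (2,0)
{akBd, akBc, akBe, akDd, akDc, akDe} → row (2,1) (2,1)
{bgBd, bgBc, bgBe, bgDd, bgDc, bgDe, bhBd, bhBc, bhBe, bhDd, bhDc, bhDe, bkBd, bkBc, bkBe, bkDd, bkDc, bkDe} → row (5,0) (5,0)
That's 7 distinct rows out of 36 strategies.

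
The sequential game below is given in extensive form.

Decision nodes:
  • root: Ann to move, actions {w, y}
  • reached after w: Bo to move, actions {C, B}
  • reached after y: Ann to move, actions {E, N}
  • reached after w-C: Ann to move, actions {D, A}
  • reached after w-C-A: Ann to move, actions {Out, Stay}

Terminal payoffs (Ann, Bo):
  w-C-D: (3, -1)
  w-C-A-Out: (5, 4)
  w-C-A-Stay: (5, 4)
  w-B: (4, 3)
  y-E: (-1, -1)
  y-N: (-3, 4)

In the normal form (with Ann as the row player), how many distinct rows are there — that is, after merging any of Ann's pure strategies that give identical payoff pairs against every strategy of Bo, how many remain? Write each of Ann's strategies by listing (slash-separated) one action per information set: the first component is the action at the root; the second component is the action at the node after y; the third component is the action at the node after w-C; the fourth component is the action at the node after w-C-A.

4

Ann has 16 pure strategies: w/E/D/Out, w/E/D/Stay, w/E/A/Out, w/E/A/Stay, w/N/D/Out, w/N/D/Stay, w/N/A/Out, w/N/A/Stay, y/E/D/Out, y/E/D/Stay, y/E/A/Out, y/E/A/Stay, y/N/D/Out, y/N/D/Stay, y/N/A/Out, y/N/A/Stay. Columns: C, B.
{w/E/D/Out, w/E/D/Stay, w/N/D/Out, w/N/D/Stay} → row (3,-1) (4,3)
{w/E/A/Out, w/E/A/Stay, w/N/A/Out, w/N/A/Stay} → row (5,4) (4,3)
{y/E/D/Out, y/E/D/Stay, y/E/A/Out, y/E/A/Stay} → row (-1,-1) (-1,-1)
{y/N/D/Out, y/N/D/Stay, y/N/A/Out, y/N/A/Stay} → row (-3,4) (-3,4)
That's 4 distinct rows out of 16 strategies.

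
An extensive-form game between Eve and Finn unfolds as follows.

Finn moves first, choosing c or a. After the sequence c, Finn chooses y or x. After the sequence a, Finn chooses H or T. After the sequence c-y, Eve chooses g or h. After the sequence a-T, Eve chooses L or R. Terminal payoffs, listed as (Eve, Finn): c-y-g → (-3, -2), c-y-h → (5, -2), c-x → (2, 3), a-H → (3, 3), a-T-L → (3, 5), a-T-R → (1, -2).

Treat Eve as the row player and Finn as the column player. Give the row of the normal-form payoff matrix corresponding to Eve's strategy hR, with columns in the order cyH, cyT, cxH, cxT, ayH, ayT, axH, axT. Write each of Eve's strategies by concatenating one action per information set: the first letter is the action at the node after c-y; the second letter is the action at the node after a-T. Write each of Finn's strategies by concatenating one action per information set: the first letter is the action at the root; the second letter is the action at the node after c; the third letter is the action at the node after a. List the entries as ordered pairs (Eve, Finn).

(5,-2) (5,-2) (2,3) (2,3) (3,3) (1,-2) (3,3) (1,-2)

vs cyH: Finn plays c → Finn plays y at [c] → Eve plays h at [c-y] → (5, -2)
vs cyT: Finn plays c → Finn plays y at [c] → Eve plays h at [c-y] → (5, -2)
vs cxH: Finn plays c → Finn plays x at [c] → (2, 3)
vs cxT: Finn plays c → Finn plays x at [c] → (2, 3)
vs ayH: Finn plays a → Finn plays H at [a] → (3, 3)
vs ayT: Finn plays a → Finn plays T at [a] → Eve plays R at [a-T] → (1, -2)
vs axH: Finn plays a → Finn plays H at [a] → (3, 3)
vs axT: Finn plays a → Finn plays T at [a] → Eve plays R at [a-T] → (1, -2)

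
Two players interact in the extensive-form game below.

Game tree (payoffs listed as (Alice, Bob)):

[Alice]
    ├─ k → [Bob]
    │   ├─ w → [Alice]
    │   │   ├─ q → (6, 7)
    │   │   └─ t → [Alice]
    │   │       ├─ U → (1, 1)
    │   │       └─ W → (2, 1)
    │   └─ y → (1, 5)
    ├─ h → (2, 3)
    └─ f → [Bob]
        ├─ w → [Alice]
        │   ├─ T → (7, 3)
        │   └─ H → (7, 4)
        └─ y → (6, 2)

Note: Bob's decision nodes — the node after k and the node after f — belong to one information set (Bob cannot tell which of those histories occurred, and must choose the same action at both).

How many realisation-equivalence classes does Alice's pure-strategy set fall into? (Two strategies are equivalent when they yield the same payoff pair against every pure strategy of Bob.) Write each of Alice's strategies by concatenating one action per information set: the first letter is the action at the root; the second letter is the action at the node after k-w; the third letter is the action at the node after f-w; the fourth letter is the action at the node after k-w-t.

Alice has 24 pure strategies: kqTU, kqTW, kqHU, kqHW, ktTU, ktTW, ktHU, ktHW, hqTU, hqTW, hqHU, hqHW, htTU, htTW, htHU, htHW, fqTU, fqTW, fqHU, fqHW, ftTU, ftTW, ftHU, ftHW. Columns: w, y.
{kqTU, kqTW, kqHU, kqHW} → row (6,7) (1,5)
{ktTU, ktHU} → row (1,1) (1,5)
{ktTW, ktHW} → row (2,1) (1,5)
{hqTU, hqTW, hqHU, hqHW, htTU, htTW, htHU, htHW} → row (2,3) (2,3)
{fqTU, fqTW, ftTU, ftTW} → row (7,3) (6,2)
{fqHU, fqHW, ftHU, ftHW} → row (7,4) (6,2)
That's 6 distinct rows out of 24 strategies.

6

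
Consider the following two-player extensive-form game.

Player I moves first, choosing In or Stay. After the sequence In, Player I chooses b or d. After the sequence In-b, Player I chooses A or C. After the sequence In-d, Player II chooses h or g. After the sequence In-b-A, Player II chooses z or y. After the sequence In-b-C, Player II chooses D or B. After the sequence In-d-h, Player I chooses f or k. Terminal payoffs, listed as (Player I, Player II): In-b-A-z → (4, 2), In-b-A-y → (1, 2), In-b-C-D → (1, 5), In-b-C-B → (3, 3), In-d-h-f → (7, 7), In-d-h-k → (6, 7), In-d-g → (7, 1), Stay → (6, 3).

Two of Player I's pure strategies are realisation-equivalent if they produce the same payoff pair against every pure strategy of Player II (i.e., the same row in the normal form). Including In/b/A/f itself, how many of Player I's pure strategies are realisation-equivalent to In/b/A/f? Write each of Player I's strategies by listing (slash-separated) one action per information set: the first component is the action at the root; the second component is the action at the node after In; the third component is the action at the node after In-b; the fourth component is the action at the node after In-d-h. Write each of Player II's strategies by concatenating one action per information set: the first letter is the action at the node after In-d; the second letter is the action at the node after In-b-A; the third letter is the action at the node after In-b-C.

Row for In/b/A/f (columns hzD, hzB, hyD, hyB, gzD, gzB, gyD, gyB): (4,2) (4,2) (1,2) (1,2) (4,2) (4,2) (1,2) (1,2).
Under In/b/A/f, Player I's choice at the node after In-d-h can never be reached regardless of what Player II does, so varying those choices leaves every outcome unchanged.
Holding the reachable choices fixed and varying the unreachable one freely already gives 2 equivalent strategies.
No other strategy reproduces this row, so those 2 are the full class: In/b/A/f, In/b/A/k.

2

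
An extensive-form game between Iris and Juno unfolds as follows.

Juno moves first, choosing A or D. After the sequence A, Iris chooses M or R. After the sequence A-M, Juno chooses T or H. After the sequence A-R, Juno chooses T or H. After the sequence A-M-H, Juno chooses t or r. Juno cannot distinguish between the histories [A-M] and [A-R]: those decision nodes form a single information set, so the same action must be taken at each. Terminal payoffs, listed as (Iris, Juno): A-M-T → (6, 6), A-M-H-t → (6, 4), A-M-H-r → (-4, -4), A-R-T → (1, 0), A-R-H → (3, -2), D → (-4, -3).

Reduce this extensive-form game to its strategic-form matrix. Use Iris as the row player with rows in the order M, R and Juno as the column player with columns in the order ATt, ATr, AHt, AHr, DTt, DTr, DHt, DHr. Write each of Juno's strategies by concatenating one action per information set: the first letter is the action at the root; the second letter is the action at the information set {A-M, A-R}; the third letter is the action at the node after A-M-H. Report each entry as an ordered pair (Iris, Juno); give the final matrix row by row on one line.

Row M: ATt→(6,6), ATr→(6,6), AHt→(6,4), AHr→(-4,-4), DTt→(-4,-3), DTr→(-4,-3), DHt→(-4,-3), DHr→(-4,-3)
Row R: ATt→(1,0), ATr→(1,0), AHt→(3,-2), AHr→(3,-2), DTt→(-4,-3), DTr→(-4,-3), DHt→(-4,-3), DHr→(-4,-3)

M: (6,6) (6,6) (6,4) (-4,-4) (-4,-3) (-4,-3) (-4,-3) (-4,-3) | R: (1,0) (1,0) (3,-2) (3,-2) (-4,-3) (-4,-3) (-4,-3) (-4,-3)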